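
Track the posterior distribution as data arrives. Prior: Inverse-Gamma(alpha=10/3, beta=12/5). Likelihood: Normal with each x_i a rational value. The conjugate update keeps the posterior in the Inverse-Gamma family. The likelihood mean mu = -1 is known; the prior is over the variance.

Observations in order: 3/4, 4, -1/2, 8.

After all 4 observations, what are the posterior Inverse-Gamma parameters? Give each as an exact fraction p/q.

obs 1: x=3/4 → posterior Inverse-Gamma(23/6, 629/160)
obs 2: x=4 → posterior Inverse-Gamma(13/3, 2629/160)
obs 3: x=-1/2 → posterior Inverse-Gamma(29/6, 2649/160)
obs 4: x=8 → posterior Inverse-Gamma(16/3, 9129/160)

alpha=16/3, beta=9129/160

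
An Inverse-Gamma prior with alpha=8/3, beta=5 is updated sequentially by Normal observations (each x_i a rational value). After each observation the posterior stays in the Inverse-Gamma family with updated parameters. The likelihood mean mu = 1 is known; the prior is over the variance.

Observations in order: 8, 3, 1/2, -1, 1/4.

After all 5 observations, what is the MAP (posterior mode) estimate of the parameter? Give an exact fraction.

obs 1: x=8 → posterior Inverse-Gamma(19/6, 59/2)
obs 2: x=3 → posterior Inverse-Gamma(11/3, 63/2)
obs 3: x=1/2 → posterior Inverse-Gamma(25/6, 253/8)
obs 4: x=-1 → posterior Inverse-Gamma(14/3, 269/8)
obs 5: x=1/4 → posterior Inverse-Gamma(31/6, 1085/32)

3255/592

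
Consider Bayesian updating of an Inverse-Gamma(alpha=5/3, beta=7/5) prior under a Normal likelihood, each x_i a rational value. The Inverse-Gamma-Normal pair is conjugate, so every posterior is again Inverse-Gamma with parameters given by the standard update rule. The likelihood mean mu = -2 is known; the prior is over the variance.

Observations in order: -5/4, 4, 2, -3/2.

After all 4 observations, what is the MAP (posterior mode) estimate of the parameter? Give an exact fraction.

obs 1: x=-5/4 → posterior Inverse-Gamma(13/6, 269/160)
obs 2: x=4 → posterior Inverse-Gamma(8/3, 3149/160)
obs 3: x=2 → posterior Inverse-Gamma(19/6, 4429/160)
obs 4: x=-3/2 → posterior Inverse-Gamma(11/3, 4449/160)

13347/2240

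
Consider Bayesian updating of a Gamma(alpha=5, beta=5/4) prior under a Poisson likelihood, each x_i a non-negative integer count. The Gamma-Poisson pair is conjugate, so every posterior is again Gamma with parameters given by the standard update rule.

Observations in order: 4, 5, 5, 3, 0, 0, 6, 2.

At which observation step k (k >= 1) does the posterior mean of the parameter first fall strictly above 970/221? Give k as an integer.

obs 1: x=4 → posterior Gamma(9, 9/4)
obs 2: x=5 → posterior Gamma(14, 13/4)
obs 3: x=5 → posterior Gamma(19, 17/4)
obs 4: x=3 → posterior Gamma(22, 21/4)
obs 5: x=0 → posterior Gamma(22, 25/4)
obs 6: x=0 → posterior Gamma(22, 29/4)
obs 7: x=6 → posterior Gamma(28, 33/4)
obs 8: x=2 → posterior Gamma(30, 37/4)

k = 3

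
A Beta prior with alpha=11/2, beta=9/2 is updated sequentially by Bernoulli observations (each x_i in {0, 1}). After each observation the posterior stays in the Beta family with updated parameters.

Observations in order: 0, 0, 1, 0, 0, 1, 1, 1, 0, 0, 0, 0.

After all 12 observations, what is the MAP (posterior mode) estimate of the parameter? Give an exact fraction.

obs 1: x=0 → posterior Beta(11/2, 11/2)
obs 2: x=0 → posterior Beta(11/2, 13/2)
obs 3: x=1 → posterior Beta(13/2, 13/2)
obs 4: x=0 → posterior Beta(13/2, 15/2)
obs 5: x=0 → posterior Beta(13/2, 17/2)
obs 6: x=1 → posterior Beta(15/2, 17/2)
obs 7: x=1 → posterior Beta(17/2, 17/2)
obs 8: x=1 → posterior Beta(19/2, 17/2)
obs 9: x=0 → posterior Beta(19/2, 19/2)
obs 10: x=0 → posterior Beta(19/2, 21/2)
obs 11: x=0 → posterior Beta(19/2, 23/2)
obs 12: x=0 → posterior Beta(19/2, 25/2)

17/40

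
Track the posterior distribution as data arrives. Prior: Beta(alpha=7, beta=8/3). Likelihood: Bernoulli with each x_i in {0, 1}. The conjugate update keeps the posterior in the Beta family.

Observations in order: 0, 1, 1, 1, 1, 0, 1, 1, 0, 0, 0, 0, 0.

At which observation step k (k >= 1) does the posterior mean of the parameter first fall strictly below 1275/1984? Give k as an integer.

k = 11

obs 1: x=0 → posterior Beta(7, 11/3)
obs 2: x=1 → posterior Beta(8, 11/3)
obs 3: x=1 → posterior Beta(9, 11/3)
obs 4: x=1 → posterior Beta(10, 11/3)
obs 5: x=1 → posterior Beta(11, 11/3)
obs 6: x=0 → posterior Beta(11, 14/3)
obs 7: x=1 → posterior Beta(12, 14/3)
obs 8: x=1 → posterior Beta(13, 14/3)
obs 9: x=0 → posterior Beta(13, 17/3)
obs 10: x=0 → posterior Beta(13, 20/3)
obs 11: x=0 → posterior Beta(13, 23/3)
obs 12: x=0 → posterior Beta(13, 26/3)
obs 13: x=0 → posterior Beta(13, 29/3)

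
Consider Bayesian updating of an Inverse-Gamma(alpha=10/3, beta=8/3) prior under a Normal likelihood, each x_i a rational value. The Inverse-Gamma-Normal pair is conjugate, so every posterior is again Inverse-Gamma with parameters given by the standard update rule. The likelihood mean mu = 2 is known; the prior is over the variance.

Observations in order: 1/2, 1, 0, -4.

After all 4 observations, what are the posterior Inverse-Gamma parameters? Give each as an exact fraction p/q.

alpha=16/3, beta=583/24

obs 1: x=1/2 → posterior Inverse-Gamma(23/6, 91/24)
obs 2: x=1 → posterior Inverse-Gamma(13/3, 103/24)
obs 3: x=0 → posterior Inverse-Gamma(29/6, 151/24)
obs 4: x=-4 → posterior Inverse-Gamma(16/3, 583/24)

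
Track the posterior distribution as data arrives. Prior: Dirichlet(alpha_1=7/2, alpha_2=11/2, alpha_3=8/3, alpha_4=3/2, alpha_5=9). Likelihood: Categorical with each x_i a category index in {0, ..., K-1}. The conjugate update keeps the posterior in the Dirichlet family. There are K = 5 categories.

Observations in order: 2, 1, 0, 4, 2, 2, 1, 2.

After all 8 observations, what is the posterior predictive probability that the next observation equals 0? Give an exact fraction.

27/181

obs 1: x=2 → posterior Dirichlet(7/2, 11/2, 11/3, 3/2, 9)
obs 2: x=1 → posterior Dirichlet(7/2, 13/2, 11/3, 3/2, 9)
obs 3: x=0 → posterior Dirichlet(9/2, 13/2, 11/3, 3/2, 9)
obs 4: x=4 → posterior Dirichlet(9/2, 13/2, 11/3, 3/2, 10)
obs 5: x=2 → posterior Dirichlet(9/2, 13/2, 14/3, 3/2, 10)
obs 6: x=2 → posterior Dirichlet(9/2, 13/2, 17/3, 3/2, 10)
obs 7: x=1 → posterior Dirichlet(9/2, 15/2, 17/3, 3/2, 10)
obs 8: x=2 → posterior Dirichlet(9/2, 15/2, 20/3, 3/2, 10)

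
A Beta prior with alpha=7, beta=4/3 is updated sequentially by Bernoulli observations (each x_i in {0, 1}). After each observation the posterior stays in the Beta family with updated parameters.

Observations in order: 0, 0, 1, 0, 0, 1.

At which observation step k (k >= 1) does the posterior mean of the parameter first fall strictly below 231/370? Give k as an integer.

obs 1: x=0 → posterior Beta(7, 7/3)
obs 2: x=0 → posterior Beta(7, 10/3)
obs 3: x=1 → posterior Beta(8, 10/3)
obs 4: x=0 → posterior Beta(8, 13/3)
obs 5: x=0 → posterior Beta(8, 16/3)
obs 6: x=1 → posterior Beta(9, 16/3)

k = 5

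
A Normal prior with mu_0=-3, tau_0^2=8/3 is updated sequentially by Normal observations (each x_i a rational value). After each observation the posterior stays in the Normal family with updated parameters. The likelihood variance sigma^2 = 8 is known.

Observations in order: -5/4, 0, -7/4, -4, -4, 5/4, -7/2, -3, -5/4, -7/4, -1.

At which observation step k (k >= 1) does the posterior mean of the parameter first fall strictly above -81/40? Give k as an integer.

k = 3

obs 1: x=-5/4 → posterior Normal(-41/16, 2)
obs 2: x=0 → posterior Normal(-41/20, 8/5)
obs 3: x=-7/4 → posterior Normal(-2, 4/3)
obs 4: x=-4 → posterior Normal(-16/7, 8/7)
obs 5: x=-4 → posterior Normal(-5/2, 1)
obs 6: x=5/4 → posterior Normal(-25/12, 8/9)
obs 7: x=-7/2 → posterior Normal(-89/40, 4/5)
obs 8: x=-3 → posterior Normal(-101/44, 8/11)
obs 9: x=-5/4 → posterior Normal(-53/24, 2/3)
obs 10: x=-7/4 → posterior Normal(-113/52, 8/13)
obs 11: x=-1 → posterior Normal(-117/56, 4/7)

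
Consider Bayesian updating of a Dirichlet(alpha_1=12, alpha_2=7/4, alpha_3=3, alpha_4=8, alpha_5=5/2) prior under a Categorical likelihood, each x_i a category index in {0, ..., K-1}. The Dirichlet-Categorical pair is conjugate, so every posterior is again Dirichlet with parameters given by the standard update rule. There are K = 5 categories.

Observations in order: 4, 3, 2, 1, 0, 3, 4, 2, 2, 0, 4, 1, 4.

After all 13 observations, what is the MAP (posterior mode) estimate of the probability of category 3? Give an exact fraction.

12/47

obs 1: x=4 → posterior Dirichlet(12, 7/4, 3, 8, 7/2)
obs 2: x=3 → posterior Dirichlet(12, 7/4, 3, 9, 7/2)
obs 3: x=2 → posterior Dirichlet(12, 7/4, 4, 9, 7/2)
obs 4: x=1 → posterior Dirichlet(12, 11/4, 4, 9, 7/2)
obs 5: x=0 → posterior Dirichlet(13, 11/4, 4, 9, 7/2)
obs 6: x=3 → posterior Dirichlet(13, 11/4, 4, 10, 7/2)
obs 7: x=4 → posterior Dirichlet(13, 11/4, 4, 10, 9/2)
obs 8: x=2 → posterior Dirichlet(13, 11/4, 5, 10, 9/2)
obs 9: x=2 → posterior Dirichlet(13, 11/4, 6, 10, 9/2)
obs 10: x=0 → posterior Dirichlet(14, 11/4, 6, 10, 9/2)
obs 11: x=4 → posterior Dirichlet(14, 11/4, 6, 10, 11/2)
obs 12: x=1 → posterior Dirichlet(14, 15/4, 6, 10, 11/2)
obs 13: x=4 → posterior Dirichlet(14, 15/4, 6, 10, 13/2)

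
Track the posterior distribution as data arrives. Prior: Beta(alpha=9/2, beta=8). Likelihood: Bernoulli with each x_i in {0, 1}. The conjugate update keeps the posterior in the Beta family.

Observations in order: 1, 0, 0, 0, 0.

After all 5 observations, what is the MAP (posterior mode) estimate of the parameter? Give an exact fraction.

obs 1: x=1 → posterior Beta(11/2, 8)
obs 2: x=0 → posterior Beta(11/2, 9)
obs 3: x=0 → posterior Beta(11/2, 10)
obs 4: x=0 → posterior Beta(11/2, 11)
obs 5: x=0 → posterior Beta(11/2, 12)

9/31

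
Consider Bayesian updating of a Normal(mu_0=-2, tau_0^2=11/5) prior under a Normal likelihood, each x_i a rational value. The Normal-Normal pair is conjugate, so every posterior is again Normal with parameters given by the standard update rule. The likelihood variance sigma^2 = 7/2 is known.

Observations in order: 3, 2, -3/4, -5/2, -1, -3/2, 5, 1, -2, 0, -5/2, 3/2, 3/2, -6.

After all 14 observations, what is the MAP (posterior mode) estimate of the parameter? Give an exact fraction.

-239/686

obs 1: x=3 → posterior Normal(-4/57, 77/57)
obs 2: x=2 → posterior Normal(40/79, 77/79)
obs 3: x=-3/4 → posterior Normal(47/202, 77/101)
obs 4: x=-5/2 → posterior Normal(-21/82, 77/123)
obs 5: x=-1 → posterior Normal(-107/290, 77/145)
obs 6: x=-3/2 → posterior Normal(-173/334, 77/167)
obs 7: x=5 → posterior Normal(47/378, 11/27)
obs 8: x=1 → posterior Normal(91/422, 77/211)
obs 9: x=-2 → posterior Normal(3/466, 77/233)
obs 10: x=0 → posterior Normal(1/170, 77/255)
obs 11: x=-5/2 → posterior Normal(-107/554, 77/277)
obs 12: x=3/2 → posterior Normal(-41/598, 77/299)
obs 13: x=3/2 → posterior Normal(25/642, 77/321)
obs 14: x=-6 → posterior Normal(-239/686, 11/49)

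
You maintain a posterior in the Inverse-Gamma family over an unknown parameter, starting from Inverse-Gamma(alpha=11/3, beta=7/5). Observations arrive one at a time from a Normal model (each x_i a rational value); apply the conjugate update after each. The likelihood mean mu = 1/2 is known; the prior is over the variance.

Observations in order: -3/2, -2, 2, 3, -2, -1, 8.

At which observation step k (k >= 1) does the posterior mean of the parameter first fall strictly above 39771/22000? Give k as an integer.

obs 1: x=-3/2 → posterior Inverse-Gamma(25/6, 17/5)
obs 2: x=-2 → posterior Inverse-Gamma(14/3, 261/40)
obs 3: x=2 → posterior Inverse-Gamma(31/6, 153/20)
obs 4: x=3 → posterior Inverse-Gamma(17/3, 431/40)
obs 5: x=-2 → posterior Inverse-Gamma(37/6, 139/10)
obs 6: x=-1 → posterior Inverse-Gamma(20/3, 601/40)
obs 7: x=8 → posterior Inverse-Gamma(43/6, 863/20)

k = 3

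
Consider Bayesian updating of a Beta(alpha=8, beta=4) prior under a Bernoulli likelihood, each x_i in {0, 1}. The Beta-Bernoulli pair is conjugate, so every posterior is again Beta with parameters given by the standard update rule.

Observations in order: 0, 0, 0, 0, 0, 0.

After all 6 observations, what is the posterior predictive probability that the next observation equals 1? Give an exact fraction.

4/9

obs 1: x=0 → posterior Beta(8, 5)
obs 2: x=0 → posterior Beta(8, 6)
obs 3: x=0 → posterior Beta(8, 7)
obs 4: x=0 → posterior Beta(8, 8)
obs 5: x=0 → posterior Beta(8, 9)
obs 6: x=0 → posterior Beta(8, 10)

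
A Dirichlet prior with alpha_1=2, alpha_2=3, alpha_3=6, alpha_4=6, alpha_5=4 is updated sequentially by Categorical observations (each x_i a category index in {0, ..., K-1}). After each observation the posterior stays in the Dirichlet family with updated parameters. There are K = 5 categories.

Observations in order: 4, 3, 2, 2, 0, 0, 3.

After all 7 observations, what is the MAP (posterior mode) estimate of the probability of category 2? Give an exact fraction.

7/23

obs 1: x=4 → posterior Dirichlet(2, 3, 6, 6, 5)
obs 2: x=3 → posterior Dirichlet(2, 3, 6, 7, 5)
obs 3: x=2 → posterior Dirichlet(2, 3, 7, 7, 5)
obs 4: x=2 → posterior Dirichlet(2, 3, 8, 7, 5)
obs 5: x=0 → posterior Dirichlet(3, 3, 8, 7, 5)
obs 6: x=0 → posterior Dirichlet(4, 3, 8, 7, 5)
obs 7: x=3 → posterior Dirichlet(4, 3, 8, 8, 5)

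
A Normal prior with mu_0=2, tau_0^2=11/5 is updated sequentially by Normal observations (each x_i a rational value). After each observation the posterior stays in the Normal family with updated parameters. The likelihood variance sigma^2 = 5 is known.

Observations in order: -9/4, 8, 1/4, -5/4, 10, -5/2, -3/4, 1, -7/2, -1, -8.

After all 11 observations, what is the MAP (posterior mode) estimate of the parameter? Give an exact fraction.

25/73

obs 1: x=-9/4 → posterior Normal(101/144, 55/36)
obs 2: x=8 → posterior Normal(453/188, 55/47)
obs 3: x=1/4 → posterior Normal(2, 55/58)
obs 4: x=-5/4 → posterior Normal(409/276, 55/69)
obs 5: x=10 → posterior Normal(849/320, 11/16)
obs 6: x=-5/2 → posterior Normal(739/364, 55/91)
obs 7: x=-3/4 → posterior Normal(353/204, 55/102)
obs 8: x=1 → posterior Normal(375/226, 55/113)
obs 9: x=-7/2 → posterior Normal(149/124, 55/124)
obs 10: x=-1 → posterior Normal(46/45, 11/27)
obs 11: x=-8 → posterior Normal(25/73, 55/146)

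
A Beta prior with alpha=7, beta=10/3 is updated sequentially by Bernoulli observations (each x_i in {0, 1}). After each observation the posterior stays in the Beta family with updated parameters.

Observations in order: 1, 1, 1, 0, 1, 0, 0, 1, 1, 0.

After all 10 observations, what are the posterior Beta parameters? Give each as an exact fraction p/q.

alpha=13, beta=22/3

obs 1: x=1 → posterior Beta(8, 10/3)
obs 2: x=1 → posterior Beta(9, 10/3)
obs 3: x=1 → posterior Beta(10, 10/3)
obs 4: x=0 → posterior Beta(10, 13/3)
obs 5: x=1 → posterior Beta(11, 13/3)
obs 6: x=0 → posterior Beta(11, 16/3)
obs 7: x=0 → posterior Beta(11, 19/3)
obs 8: x=1 → posterior Beta(12, 19/3)
obs 9: x=1 → posterior Beta(13, 19/3)
obs 10: x=0 → posterior Beta(13, 22/3)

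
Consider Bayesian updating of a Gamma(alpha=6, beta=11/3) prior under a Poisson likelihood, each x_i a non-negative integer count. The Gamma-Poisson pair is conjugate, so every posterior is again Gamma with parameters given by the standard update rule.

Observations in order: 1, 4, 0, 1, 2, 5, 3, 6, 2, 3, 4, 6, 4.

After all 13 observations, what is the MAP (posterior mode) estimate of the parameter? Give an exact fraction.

69/25

obs 1: x=1 → posterior Gamma(7, 14/3)
obs 2: x=4 → posterior Gamma(11, 17/3)
obs 3: x=0 → posterior Gamma(11, 20/3)
obs 4: x=1 → posterior Gamma(12, 23/3)
obs 5: x=2 → posterior Gamma(14, 26/3)
obs 6: x=5 → posterior Gamma(19, 29/3)
obs 7: x=3 → posterior Gamma(22, 32/3)
obs 8: x=6 → posterior Gamma(28, 35/3)
obs 9: x=2 → posterior Gamma(30, 38/3)
obs 10: x=3 → posterior Gamma(33, 41/3)
obs 11: x=4 → posterior Gamma(37, 44/3)
obs 12: x=6 → posterior Gamma(43, 47/3)
obs 13: x=4 → posterior Gamma(47, 50/3)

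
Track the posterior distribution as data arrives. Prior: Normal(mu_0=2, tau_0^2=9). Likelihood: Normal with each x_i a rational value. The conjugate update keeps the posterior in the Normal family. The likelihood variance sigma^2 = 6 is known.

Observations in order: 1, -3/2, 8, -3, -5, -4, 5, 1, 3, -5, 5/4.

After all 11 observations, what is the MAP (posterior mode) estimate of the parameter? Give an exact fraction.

5/28

obs 1: x=1 → posterior Normal(7/5, 18/5)
obs 2: x=-3/2 → posterior Normal(5/16, 9/4)
obs 3: x=8 → posterior Normal(53/22, 18/11)
obs 4: x=-3 → posterior Normal(5/4, 9/7)
obs 5: x=-5 → posterior Normal(5/34, 18/17)
obs 6: x=-4 → posterior Normal(-19/40, 9/10)
obs 7: x=5 → posterior Normal(11/46, 18/23)
obs 8: x=1 → posterior Normal(17/52, 9/13)
obs 9: x=3 → posterior Normal(35/58, 18/29)
obs 10: x=-5 → posterior Normal(5/64, 9/16)
obs 11: x=5/4 → posterior Normal(5/28, 18/35)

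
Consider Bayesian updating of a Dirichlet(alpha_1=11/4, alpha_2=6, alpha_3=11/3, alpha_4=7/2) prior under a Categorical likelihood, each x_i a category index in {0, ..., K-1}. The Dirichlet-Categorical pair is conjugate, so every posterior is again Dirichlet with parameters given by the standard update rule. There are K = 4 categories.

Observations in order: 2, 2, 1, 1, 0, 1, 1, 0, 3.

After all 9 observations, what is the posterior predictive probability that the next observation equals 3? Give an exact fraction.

obs 1: x=2 → posterior Dirichlet(11/4, 6, 14/3, 7/2)
obs 2: x=2 → posterior Dirichlet(11/4, 6, 17/3, 7/2)
obs 3: x=1 → posterior Dirichlet(11/4, 7, 17/3, 7/2)
obs 4: x=1 → posterior Dirichlet(11/4, 8, 17/3, 7/2)
obs 5: x=0 → posterior Dirichlet(15/4, 8, 17/3, 7/2)
obs 6: x=1 → posterior Dirichlet(15/4, 9, 17/3, 7/2)
obs 7: x=1 → posterior Dirichlet(15/4, 10, 17/3, 7/2)
obs 8: x=0 → posterior Dirichlet(19/4, 10, 17/3, 7/2)
obs 9: x=3 → posterior Dirichlet(19/4, 10, 17/3, 9/2)

54/299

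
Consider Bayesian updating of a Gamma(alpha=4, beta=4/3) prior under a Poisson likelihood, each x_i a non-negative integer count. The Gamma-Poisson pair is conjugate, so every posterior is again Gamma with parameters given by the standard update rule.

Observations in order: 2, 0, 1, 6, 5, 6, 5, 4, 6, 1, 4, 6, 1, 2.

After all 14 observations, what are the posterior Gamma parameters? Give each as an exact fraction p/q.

obs 1: x=2 → posterior Gamma(6, 7/3)
obs 2: x=0 → posterior Gamma(6, 10/3)
obs 3: x=1 → posterior Gamma(7, 13/3)
obs 4: x=6 → posterior Gamma(13, 16/3)
obs 5: x=5 → posterior Gamma(18, 19/3)
obs 6: x=6 → posterior Gamma(24, 22/3)
obs 7: x=5 → posterior Gamma(29, 25/3)
obs 8: x=4 → posterior Gamma(33, 28/3)
obs 9: x=6 → posterior Gamma(39, 31/3)
obs 10: x=1 → posterior Gamma(40, 34/3)
obs 11: x=4 → posterior Gamma(44, 37/3)
obs 12: x=6 → posterior Gamma(50, 40/3)
obs 13: x=1 → posterior Gamma(51, 43/3)
obs 14: x=2 → posterior Gamma(53, 46/3)

alpha=53, beta=46/3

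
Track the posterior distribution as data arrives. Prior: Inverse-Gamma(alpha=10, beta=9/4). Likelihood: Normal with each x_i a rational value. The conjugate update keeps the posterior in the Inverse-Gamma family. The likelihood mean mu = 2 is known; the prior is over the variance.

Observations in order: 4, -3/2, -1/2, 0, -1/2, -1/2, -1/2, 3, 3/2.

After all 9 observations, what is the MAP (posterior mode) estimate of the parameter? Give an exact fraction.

obs 1: x=4 → posterior Inverse-Gamma(21/2, 17/4)
obs 2: x=-3/2 → posterior Inverse-Gamma(11, 83/8)
obs 3: x=-1/2 → posterior Inverse-Gamma(23/2, 27/2)
obs 4: x=0 → posterior Inverse-Gamma(12, 31/2)
obs 5: x=-1/2 → posterior Inverse-Gamma(25/2, 149/8)
obs 6: x=-1/2 → posterior Inverse-Gamma(13, 87/4)
obs 7: x=-1/2 → posterior Inverse-Gamma(27/2, 199/8)
obs 8: x=3 → posterior Inverse-Gamma(14, 203/8)
obs 9: x=3/2 → posterior Inverse-Gamma(29/2, 51/2)

51/31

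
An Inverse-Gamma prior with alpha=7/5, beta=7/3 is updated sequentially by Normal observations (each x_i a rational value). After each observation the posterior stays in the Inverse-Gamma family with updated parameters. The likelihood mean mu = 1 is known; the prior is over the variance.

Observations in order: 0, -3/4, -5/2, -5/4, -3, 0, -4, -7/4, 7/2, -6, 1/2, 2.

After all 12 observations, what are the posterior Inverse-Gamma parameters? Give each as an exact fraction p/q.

obs 1: x=0 → posterior Inverse-Gamma(19/10, 17/6)
obs 2: x=-3/4 → posterior Inverse-Gamma(12/5, 419/96)
obs 3: x=-5/2 → posterior Inverse-Gamma(29/10, 1007/96)
obs 4: x=-5/4 → posterior Inverse-Gamma(17/5, 625/48)
obs 5: x=-3 → posterior Inverse-Gamma(39/10, 1009/48)
obs 6: x=0 → posterior Inverse-Gamma(22/5, 1033/48)
obs 7: x=-4 → posterior Inverse-Gamma(49/10, 1633/48)
obs 8: x=-7/4 → posterior Inverse-Gamma(27/5, 3629/96)
obs 9: x=7/2 → posterior Inverse-Gamma(59/10, 3929/96)
obs 10: x=-6 → posterior Inverse-Gamma(32/5, 6281/96)
obs 11: x=1/2 → posterior Inverse-Gamma(69/10, 6293/96)
obs 12: x=2 → posterior Inverse-Gamma(37/5, 6341/96)

alpha=37/5, beta=6341/96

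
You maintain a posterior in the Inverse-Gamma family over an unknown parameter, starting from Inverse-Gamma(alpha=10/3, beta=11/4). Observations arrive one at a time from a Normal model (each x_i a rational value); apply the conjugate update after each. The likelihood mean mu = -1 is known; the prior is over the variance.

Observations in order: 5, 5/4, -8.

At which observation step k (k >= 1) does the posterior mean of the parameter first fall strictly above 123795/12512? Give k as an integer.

k = 3

obs 1: x=5 → posterior Inverse-Gamma(23/6, 83/4)
obs 2: x=5/4 → posterior Inverse-Gamma(13/3, 745/32)
obs 3: x=-8 → posterior Inverse-Gamma(29/6, 1529/32)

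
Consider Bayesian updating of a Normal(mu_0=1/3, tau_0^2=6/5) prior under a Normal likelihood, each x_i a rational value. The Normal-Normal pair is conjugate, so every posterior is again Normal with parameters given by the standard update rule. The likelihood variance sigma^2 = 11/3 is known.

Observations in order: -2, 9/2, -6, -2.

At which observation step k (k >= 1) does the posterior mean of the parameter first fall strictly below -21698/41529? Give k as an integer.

obs 1: x=-2 → posterior Normal(-53/219, 66/73)
obs 2: x=9/2 → posterior Normal(190/273, 66/91)
obs 3: x=-6 → posterior Normal(-134/327, 66/109)
obs 4: x=-2 → posterior Normal(-242/381, 66/127)

k = 4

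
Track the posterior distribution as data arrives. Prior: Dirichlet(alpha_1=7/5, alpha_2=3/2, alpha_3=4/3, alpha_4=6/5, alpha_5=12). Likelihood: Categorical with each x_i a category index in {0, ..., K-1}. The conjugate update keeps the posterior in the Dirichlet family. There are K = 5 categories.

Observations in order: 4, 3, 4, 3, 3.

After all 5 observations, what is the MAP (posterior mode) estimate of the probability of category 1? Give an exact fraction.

15/523

obs 1: x=4 → posterior Dirichlet(7/5, 3/2, 4/3, 6/5, 13)
obs 2: x=3 → posterior Dirichlet(7/5, 3/2, 4/3, 11/5, 13)
obs 3: x=4 → posterior Dirichlet(7/5, 3/2, 4/3, 11/5, 14)
obs 4: x=3 → posterior Dirichlet(7/5, 3/2, 4/3, 16/5, 14)
obs 5: x=3 → posterior Dirichlet(7/5, 3/2, 4/3, 21/5, 14)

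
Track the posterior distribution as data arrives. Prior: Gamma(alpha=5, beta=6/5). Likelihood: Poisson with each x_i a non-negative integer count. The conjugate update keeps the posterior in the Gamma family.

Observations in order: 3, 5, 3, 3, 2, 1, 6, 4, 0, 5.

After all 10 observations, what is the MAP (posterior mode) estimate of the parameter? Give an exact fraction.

45/14

obs 1: x=3 → posterior Gamma(8, 11/5)
obs 2: x=5 → posterior Gamma(13, 16/5)
obs 3: x=3 → posterior Gamma(16, 21/5)
obs 4: x=3 → posterior Gamma(19, 26/5)
obs 5: x=2 → posterior Gamma(21, 31/5)
obs 6: x=1 → posterior Gamma(22, 36/5)
obs 7: x=6 → posterior Gamma(28, 41/5)
obs 8: x=4 → posterior Gamma(32, 46/5)
obs 9: x=0 → posterior Gamma(32, 51/5)
obs 10: x=5 → posterior Gamma(37, 56/5)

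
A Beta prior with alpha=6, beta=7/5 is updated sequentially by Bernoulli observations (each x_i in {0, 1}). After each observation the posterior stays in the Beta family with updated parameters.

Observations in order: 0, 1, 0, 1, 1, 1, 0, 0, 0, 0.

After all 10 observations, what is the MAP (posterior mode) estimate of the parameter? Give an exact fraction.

obs 1: x=0 → posterior Beta(6, 12/5)
obs 2: x=1 → posterior Beta(7, 12/5)
obs 3: x=0 → posterior Beta(7, 17/5)
obs 4: x=1 → posterior Beta(8, 17/5)
obs 5: x=1 → posterior Beta(9, 17/5)
obs 6: x=1 → posterior Beta(10, 17/5)
obs 7: x=0 → posterior Beta(10, 22/5)
obs 8: x=0 → posterior Beta(10, 27/5)
obs 9: x=0 → posterior Beta(10, 32/5)
obs 10: x=0 → posterior Beta(10, 37/5)

45/77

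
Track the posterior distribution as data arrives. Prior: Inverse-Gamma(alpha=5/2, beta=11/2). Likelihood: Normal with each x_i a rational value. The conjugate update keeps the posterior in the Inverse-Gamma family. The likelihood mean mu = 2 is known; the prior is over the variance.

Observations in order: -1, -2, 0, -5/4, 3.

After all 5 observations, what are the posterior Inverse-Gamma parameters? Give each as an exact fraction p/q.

alpha=5, beta=825/32

obs 1: x=-1 → posterior Inverse-Gamma(3, 10)
obs 2: x=-2 → posterior Inverse-Gamma(7/2, 18)
obs 3: x=0 → posterior Inverse-Gamma(4, 20)
obs 4: x=-5/4 → posterior Inverse-Gamma(9/2, 809/32)
obs 5: x=3 → posterior Inverse-Gamma(5, 825/32)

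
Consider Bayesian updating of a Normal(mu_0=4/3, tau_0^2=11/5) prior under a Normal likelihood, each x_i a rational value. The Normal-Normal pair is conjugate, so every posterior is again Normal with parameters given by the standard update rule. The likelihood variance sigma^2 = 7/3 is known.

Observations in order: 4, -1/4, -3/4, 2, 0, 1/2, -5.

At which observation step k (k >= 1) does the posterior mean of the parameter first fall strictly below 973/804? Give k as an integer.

k = 3

obs 1: x=4 → posterior Normal(134/51, 77/68)
obs 2: x=-1/4 → posterior Normal(2045/1212, 77/101)
obs 3: x=-3/4 → posterior Normal(437/402, 77/134)
obs 4: x=2 → posterior Normal(635/501, 77/167)
obs 5: x=0 → posterior Normal(127/120, 77/200)
obs 6: x=1/2 → posterior Normal(1369/1398, 77/233)
obs 7: x=-5 → posterior Normal(379/1596, 11/38)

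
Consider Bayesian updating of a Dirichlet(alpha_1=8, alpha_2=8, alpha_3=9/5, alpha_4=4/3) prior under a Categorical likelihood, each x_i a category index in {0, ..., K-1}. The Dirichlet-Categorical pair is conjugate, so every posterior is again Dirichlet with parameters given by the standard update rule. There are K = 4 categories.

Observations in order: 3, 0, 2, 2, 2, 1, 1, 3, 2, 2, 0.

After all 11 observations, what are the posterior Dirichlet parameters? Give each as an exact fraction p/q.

alpha_1=10, alpha_2=10, alpha_3=34/5, alpha_4=10/3

obs 1: x=3 → posterior Dirichlet(8, 8, 9/5, 7/3)
obs 2: x=0 → posterior Dirichlet(9, 8, 9/5, 7/3)
obs 3: x=2 → posterior Dirichlet(9, 8, 14/5, 7/3)
obs 4: x=2 → posterior Dirichlet(9, 8, 19/5, 7/3)
obs 5: x=2 → posterior Dirichlet(9, 8, 24/5, 7/3)
obs 6: x=1 → posterior Dirichlet(9, 9, 24/5, 7/3)
obs 7: x=1 → posterior Dirichlet(9, 10, 24/5, 7/3)
obs 8: x=3 → posterior Dirichlet(9, 10, 24/5, 10/3)
obs 9: x=2 → posterior Dirichlet(9, 10, 29/5, 10/3)
obs 10: x=2 → posterior Dirichlet(9, 10, 34/5, 10/3)
obs 11: x=0 → posterior Dirichlet(10, 10, 34/5, 10/3)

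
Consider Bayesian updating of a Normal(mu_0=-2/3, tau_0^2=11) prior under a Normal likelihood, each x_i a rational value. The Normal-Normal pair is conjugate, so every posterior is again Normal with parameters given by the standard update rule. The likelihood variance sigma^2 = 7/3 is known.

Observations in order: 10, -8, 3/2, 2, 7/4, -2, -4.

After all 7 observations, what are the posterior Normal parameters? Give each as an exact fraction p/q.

mu_0=439/2856, tau_0^2=11/34

obs 1: x=10 → posterior Normal(122/15, 77/40)
obs 2: x=-8 → posterior Normal(184/219, 77/73)
obs 3: x=3/2 → posterior Normal(665/636, 77/106)
obs 4: x=2 → posterior Normal(1061/834, 77/139)
obs 5: x=7/4 → posterior Normal(2815/2064, 77/172)
obs 6: x=-2 → posterior Normal(2023/2460, 77/205)
obs 7: x=-4 → posterior Normal(439/2856, 11/34)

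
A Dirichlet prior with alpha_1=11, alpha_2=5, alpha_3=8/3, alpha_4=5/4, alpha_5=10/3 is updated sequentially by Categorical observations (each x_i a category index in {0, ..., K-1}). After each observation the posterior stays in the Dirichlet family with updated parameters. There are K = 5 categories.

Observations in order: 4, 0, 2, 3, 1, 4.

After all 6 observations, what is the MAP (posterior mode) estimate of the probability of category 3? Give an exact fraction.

obs 1: x=4 → posterior Dirichlet(11, 5, 8/3, 5/4, 13/3)
obs 2: x=0 → posterior Dirichlet(12, 5, 8/3, 5/4, 13/3)
obs 3: x=2 → posterior Dirichlet(12, 5, 11/3, 5/4, 13/3)
obs 4: x=3 → posterior Dirichlet(12, 5, 11/3, 9/4, 13/3)
obs 5: x=1 → posterior Dirichlet(12, 6, 11/3, 9/4, 13/3)
obs 6: x=4 → posterior Dirichlet(12, 6, 11/3, 9/4, 16/3)

5/97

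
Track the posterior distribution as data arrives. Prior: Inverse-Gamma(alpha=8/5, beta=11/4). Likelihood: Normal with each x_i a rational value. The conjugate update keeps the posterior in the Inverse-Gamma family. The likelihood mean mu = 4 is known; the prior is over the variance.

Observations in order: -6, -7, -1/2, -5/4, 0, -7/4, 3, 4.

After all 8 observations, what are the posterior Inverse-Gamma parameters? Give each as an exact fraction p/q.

alpha=28/5, beta=2595/16

obs 1: x=-6 → posterior Inverse-Gamma(21/10, 211/4)
obs 2: x=-7 → posterior Inverse-Gamma(13/5, 453/4)
obs 3: x=-1/2 → posterior Inverse-Gamma(31/10, 987/8)
obs 4: x=-5/4 → posterior Inverse-Gamma(18/5, 4389/32)
obs 5: x=0 → posterior Inverse-Gamma(41/10, 4645/32)
obs 6: x=-7/4 → posterior Inverse-Gamma(23/5, 2587/16)
obs 7: x=3 → posterior Inverse-Gamma(51/10, 2595/16)
obs 8: x=4 → posterior Inverse-Gamma(28/5, 2595/16)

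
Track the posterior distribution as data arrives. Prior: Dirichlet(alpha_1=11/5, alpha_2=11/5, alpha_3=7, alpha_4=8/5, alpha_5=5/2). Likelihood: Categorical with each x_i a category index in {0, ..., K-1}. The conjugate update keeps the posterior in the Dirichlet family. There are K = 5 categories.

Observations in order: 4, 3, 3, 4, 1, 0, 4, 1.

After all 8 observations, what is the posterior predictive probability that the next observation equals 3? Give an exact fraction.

obs 1: x=4 → posterior Dirichlet(11/5, 11/5, 7, 8/5, 7/2)
obs 2: x=3 → posterior Dirichlet(11/5, 11/5, 7, 13/5, 7/2)
obs 3: x=3 → posterior Dirichlet(11/5, 11/5, 7, 18/5, 7/2)
obs 4: x=4 → posterior Dirichlet(11/5, 11/5, 7, 18/5, 9/2)
obs 5: x=1 → posterior Dirichlet(11/5, 16/5, 7, 18/5, 9/2)
obs 6: x=0 → posterior Dirichlet(16/5, 16/5, 7, 18/5, 9/2)
obs 7: x=4 → posterior Dirichlet(16/5, 16/5, 7, 18/5, 11/2)
obs 8: x=1 → posterior Dirichlet(16/5, 21/5, 7, 18/5, 11/2)

36/235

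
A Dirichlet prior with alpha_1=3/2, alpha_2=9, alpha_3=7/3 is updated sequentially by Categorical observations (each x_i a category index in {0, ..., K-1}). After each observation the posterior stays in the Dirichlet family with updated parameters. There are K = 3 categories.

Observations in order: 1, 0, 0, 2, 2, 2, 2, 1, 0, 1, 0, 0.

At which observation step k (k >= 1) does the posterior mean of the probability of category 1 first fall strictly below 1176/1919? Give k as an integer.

obs 1: x=1 → posterior Dirichlet(3/2, 10, 7/3)
obs 2: x=0 → posterior Dirichlet(5/2, 10, 7/3)
obs 3: x=0 → posterior Dirichlet(7/2, 10, 7/3)
obs 4: x=2 → posterior Dirichlet(7/2, 10, 10/3)
obs 5: x=2 → posterior Dirichlet(7/2, 10, 13/3)
obs 6: x=2 → posterior Dirichlet(7/2, 10, 16/3)
obs 7: x=2 → posterior Dirichlet(7/2, 10, 19/3)
obs 8: x=1 → posterior Dirichlet(7/2, 11, 19/3)
obs 9: x=0 → posterior Dirichlet(9/2, 11, 19/3)
obs 10: x=1 → posterior Dirichlet(9/2, 12, 19/3)
obs 11: x=0 → posterior Dirichlet(11/2, 12, 19/3)
obs 12: x=0 → posterior Dirichlet(13/2, 12, 19/3)

k = 4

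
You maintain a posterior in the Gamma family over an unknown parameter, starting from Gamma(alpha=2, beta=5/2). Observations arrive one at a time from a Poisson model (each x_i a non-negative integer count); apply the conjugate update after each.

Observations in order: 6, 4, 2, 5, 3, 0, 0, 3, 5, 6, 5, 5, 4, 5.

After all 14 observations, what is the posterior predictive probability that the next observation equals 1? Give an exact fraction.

obs 1: x=6 → posterior Gamma(8, 7/2)
obs 2: x=4 → posterior Gamma(12, 9/2)
obs 3: x=2 → posterior Gamma(14, 11/2)
obs 4: x=5 → posterior Gamma(19, 13/2)
obs 5: x=3 → posterior Gamma(22, 15/2)
obs 6: x=0 → posterior Gamma(22, 17/2)
obs 7: x=0 → posterior Gamma(22, 19/2)
obs 8: x=3 → posterior Gamma(25, 21/2)
obs 9: x=5 → posterior Gamma(30, 23/2)
obs 10: x=6 → posterior Gamma(36, 25/2)
obs 11: x=5 → posterior Gamma(41, 27/2)
obs 12: x=5 → posterior Gamma(46, 29/2)
obs 13: x=4 → posterior Gamma(50, 31/2)
obs 14: x=5 → posterior Gamma(55, 33/2)

7255868012398567907708959630547007447800930785911955839217338402808029264790044544854/58727360142237059369909979941093057878592818444041245840026022051461040973663330078125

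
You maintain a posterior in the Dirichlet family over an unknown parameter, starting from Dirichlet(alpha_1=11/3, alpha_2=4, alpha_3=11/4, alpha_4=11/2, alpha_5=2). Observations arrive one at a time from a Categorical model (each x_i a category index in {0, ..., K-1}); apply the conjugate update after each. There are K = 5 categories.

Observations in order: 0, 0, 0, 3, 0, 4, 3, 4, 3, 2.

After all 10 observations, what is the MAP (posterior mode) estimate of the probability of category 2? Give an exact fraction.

3/25

obs 1: x=0 → posterior Dirichlet(14/3, 4, 11/4, 11/2, 2)
obs 2: x=0 → posterior Dirichlet(17/3, 4, 11/4, 11/2, 2)
obs 3: x=0 → posterior Dirichlet(20/3, 4, 11/4, 11/2, 2)
obs 4: x=3 → posterior Dirichlet(20/3, 4, 11/4, 13/2, 2)
obs 5: x=0 → posterior Dirichlet(23/3, 4, 11/4, 13/2, 2)
obs 6: x=4 → posterior Dirichlet(23/3, 4, 11/4, 13/2, 3)
obs 7: x=3 → posterior Dirichlet(23/3, 4, 11/4, 15/2, 3)
obs 8: x=4 → posterior Dirichlet(23/3, 4, 11/4, 15/2, 4)
obs 9: x=3 → posterior Dirichlet(23/3, 4, 11/4, 17/2, 4)
obs 10: x=2 → posterior Dirichlet(23/3, 4, 15/4, 17/2, 4)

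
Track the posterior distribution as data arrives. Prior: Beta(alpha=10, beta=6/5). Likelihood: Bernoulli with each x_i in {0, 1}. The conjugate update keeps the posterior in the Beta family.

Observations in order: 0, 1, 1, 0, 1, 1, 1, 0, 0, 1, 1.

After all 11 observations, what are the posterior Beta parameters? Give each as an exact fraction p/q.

alpha=17, beta=26/5

obs 1: x=0 → posterior Beta(10, 11/5)
obs 2: x=1 → posterior Beta(11, 11/5)
obs 3: x=1 → posterior Beta(12, 11/5)
obs 4: x=0 → posterior Beta(12, 16/5)
obs 5: x=1 → posterior Beta(13, 16/5)
obs 6: x=1 → posterior Beta(14, 16/5)
obs 7: x=1 → posterior Beta(15, 16/5)
obs 8: x=0 → posterior Beta(15, 21/5)
obs 9: x=0 → posterior Beta(15, 26/5)
obs 10: x=1 → posterior Beta(16, 26/5)
obs 11: x=1 → posterior Beta(17, 26/5)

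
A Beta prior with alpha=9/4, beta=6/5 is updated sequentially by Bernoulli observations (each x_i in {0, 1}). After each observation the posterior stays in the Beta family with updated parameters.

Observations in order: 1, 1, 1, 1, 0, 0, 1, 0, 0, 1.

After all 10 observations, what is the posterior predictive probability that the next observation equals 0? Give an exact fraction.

obs 1: x=1 → posterior Beta(13/4, 6/5)
obs 2: x=1 → posterior Beta(17/4, 6/5)
obs 3: x=1 → posterior Beta(21/4, 6/5)
obs 4: x=1 → posterior Beta(25/4, 6/5)
obs 5: x=0 → posterior Beta(25/4, 11/5)
obs 6: x=0 → posterior Beta(25/4, 16/5)
obs 7: x=1 → posterior Beta(29/4, 16/5)
obs 8: x=0 → posterior Beta(29/4, 21/5)
obs 9: x=0 → posterior Beta(29/4, 26/5)
obs 10: x=1 → posterior Beta(33/4, 26/5)

104/269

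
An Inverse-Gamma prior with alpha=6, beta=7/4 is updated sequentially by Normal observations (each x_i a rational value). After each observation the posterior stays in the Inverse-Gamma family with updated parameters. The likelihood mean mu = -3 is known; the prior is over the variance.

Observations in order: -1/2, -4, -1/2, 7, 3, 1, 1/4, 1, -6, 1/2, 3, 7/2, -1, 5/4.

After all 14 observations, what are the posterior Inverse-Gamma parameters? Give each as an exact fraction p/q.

alpha=13, beta=2537/16

obs 1: x=-1/2 → posterior Inverse-Gamma(13/2, 39/8)
obs 2: x=-4 → posterior Inverse-Gamma(7, 43/8)
obs 3: x=-1/2 → posterior Inverse-Gamma(15/2, 17/2)
obs 4: x=7 → posterior Inverse-Gamma(8, 117/2)
obs 5: x=3 → posterior Inverse-Gamma(17/2, 153/2)
obs 6: x=1 → posterior Inverse-Gamma(9, 169/2)
obs 7: x=1/4 → posterior Inverse-Gamma(19/2, 2873/32)
obs 8: x=1 → posterior Inverse-Gamma(10, 3129/32)
obs 9: x=-6 → posterior Inverse-Gamma(21/2, 3273/32)
obs 10: x=1/2 → posterior Inverse-Gamma(11, 3469/32)
obs 11: x=3 → posterior Inverse-Gamma(23/2, 4045/32)
obs 12: x=7/2 → posterior Inverse-Gamma(12, 4721/32)
obs 13: x=-1 → posterior Inverse-Gamma(25/2, 4785/32)
obs 14: x=5/4 → posterior Inverse-Gamma(13, 2537/16)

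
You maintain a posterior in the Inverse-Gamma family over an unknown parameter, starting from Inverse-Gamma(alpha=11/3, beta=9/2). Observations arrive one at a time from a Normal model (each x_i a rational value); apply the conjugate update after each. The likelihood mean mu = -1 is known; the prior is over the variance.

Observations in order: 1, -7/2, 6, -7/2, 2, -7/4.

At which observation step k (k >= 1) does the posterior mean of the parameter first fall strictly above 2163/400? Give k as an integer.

k = 3

obs 1: x=1 → posterior Inverse-Gamma(25/6, 13/2)
obs 2: x=-7/2 → posterior Inverse-Gamma(14/3, 77/8)
obs 3: x=6 → posterior Inverse-Gamma(31/6, 273/8)
obs 4: x=-7/2 → posterior Inverse-Gamma(17/3, 149/4)
obs 5: x=2 → posterior Inverse-Gamma(37/6, 167/4)
obs 6: x=-7/4 → posterior Inverse-Gamma(20/3, 1345/32)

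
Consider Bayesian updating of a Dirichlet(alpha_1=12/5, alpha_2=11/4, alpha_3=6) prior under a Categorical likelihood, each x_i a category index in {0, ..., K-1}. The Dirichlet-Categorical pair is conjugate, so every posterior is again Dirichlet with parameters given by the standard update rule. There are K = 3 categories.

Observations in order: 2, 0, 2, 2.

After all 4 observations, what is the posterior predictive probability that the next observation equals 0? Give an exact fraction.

obs 1: x=2 → posterior Dirichlet(12/5, 11/4, 7)
obs 2: x=0 → posterior Dirichlet(17/5, 11/4, 7)
obs 3: x=2 → posterior Dirichlet(17/5, 11/4, 8)
obs 4: x=2 → posterior Dirichlet(17/5, 11/4, 9)

68/303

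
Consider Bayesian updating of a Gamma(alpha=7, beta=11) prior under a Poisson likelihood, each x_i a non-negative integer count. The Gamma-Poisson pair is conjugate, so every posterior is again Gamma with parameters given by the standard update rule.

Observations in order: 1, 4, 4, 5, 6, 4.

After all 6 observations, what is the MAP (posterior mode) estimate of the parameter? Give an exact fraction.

obs 1: x=1 → posterior Gamma(8, 12)
obs 2: x=4 → posterior Gamma(12, 13)
obs 3: x=4 → posterior Gamma(16, 14)
obs 4: x=5 → posterior Gamma(21, 15)
obs 5: x=6 → posterior Gamma(27, 16)
obs 6: x=4 → posterior Gamma(31, 17)

30/17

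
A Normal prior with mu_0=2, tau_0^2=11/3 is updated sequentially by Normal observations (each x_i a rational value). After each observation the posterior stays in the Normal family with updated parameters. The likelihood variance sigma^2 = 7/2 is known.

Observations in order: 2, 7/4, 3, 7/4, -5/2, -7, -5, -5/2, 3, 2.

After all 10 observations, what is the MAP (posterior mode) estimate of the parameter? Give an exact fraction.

-35/241

obs 1: x=2 → posterior Normal(2, 77/43)
obs 2: x=7/4 → posterior Normal(249/130, 77/65)
obs 3: x=3 → posterior Normal(127/58, 77/87)
obs 4: x=7/4 → posterior Normal(229/109, 77/109)
obs 5: x=-5/2 → posterior Normal(174/131, 77/131)
obs 6: x=-7 → posterior Normal(20/153, 77/153)
obs 7: x=-5 → posterior Normal(-18/35, 11/25)
obs 8: x=-5/2 → posterior Normal(-145/197, 77/197)
obs 9: x=3 → posterior Normal(-79/219, 77/219)
obs 10: x=2 → posterior Normal(-35/241, 77/241)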